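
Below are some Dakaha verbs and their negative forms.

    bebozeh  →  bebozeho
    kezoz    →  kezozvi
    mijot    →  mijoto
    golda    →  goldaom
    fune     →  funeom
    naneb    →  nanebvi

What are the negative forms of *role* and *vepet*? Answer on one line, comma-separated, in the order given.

roleom, vepeto

The suffix is conditioned by the final sound: -o when the stem ends in a voiceless consonant (*bebozeh*, *mijot*); -vi when the stem ends in a voiced consonant (*kezoz*, *naneb*); -om when the stem ends in a vowel (*golda*, *fune*).
*role* — final sound /e/ (a vowel) → -om → *roleom*.
The final sound of *vepet* is /t/, which is a voiceless consonant, so the suffix is -o, giving *vepeto*.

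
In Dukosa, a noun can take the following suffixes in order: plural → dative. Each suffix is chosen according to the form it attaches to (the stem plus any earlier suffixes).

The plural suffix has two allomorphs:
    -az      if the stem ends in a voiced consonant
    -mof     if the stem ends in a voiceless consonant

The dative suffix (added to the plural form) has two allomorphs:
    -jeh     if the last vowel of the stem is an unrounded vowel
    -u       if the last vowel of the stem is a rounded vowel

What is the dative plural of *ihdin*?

*ihdin* — final consonant /n/ (voiced) → -az → *ihdinaz*.
The last vowel of the plural form *ihdinaz* is /a/, which is an unrounded vowel, so the dative suffix is -jeh, giving *ihdinazjeh*.

ihdinazjeh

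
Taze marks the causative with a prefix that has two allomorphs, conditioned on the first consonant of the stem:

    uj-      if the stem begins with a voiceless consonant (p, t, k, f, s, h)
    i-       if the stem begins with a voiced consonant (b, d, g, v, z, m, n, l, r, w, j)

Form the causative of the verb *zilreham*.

izilreham

Since the first consonant of *zilreham* is /z/ (voiced), it takes i-, giving *izilreham*.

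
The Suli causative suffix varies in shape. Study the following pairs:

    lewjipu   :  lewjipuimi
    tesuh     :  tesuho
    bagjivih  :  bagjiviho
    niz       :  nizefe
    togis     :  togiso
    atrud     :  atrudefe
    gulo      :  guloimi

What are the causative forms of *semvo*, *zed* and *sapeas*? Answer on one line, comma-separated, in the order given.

The suffix is conditioned by the final sound: -o when the stem ends in a voiceless consonant (*tesuh*, *bagjivih*, *togis*); -efe when the stem ends in a voiced consonant (*niz*, *atrud*); -imi when the stem ends in a vowel (*lewjipu*, *gulo*).
*semvo*: final sound = /o/, a vowel → -imi → *semvoimi*.
*zed*: final sound = /d/, a voiced consonant → -efe → *zedefe*.
*sapeas*: final sound = /s/, a voiceless consonant → -o → *sapeaso*.

semvoimi, zedefe, sapeaso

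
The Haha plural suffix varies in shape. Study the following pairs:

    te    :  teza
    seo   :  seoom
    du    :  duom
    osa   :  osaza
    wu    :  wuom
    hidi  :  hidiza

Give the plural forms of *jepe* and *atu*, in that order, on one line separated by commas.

jepeza, atuom

The pattern is rounding harmony: -om when the last vowel of the stem is a rounded vowel (*seo*, *du*, *wu*); -za when the last vowel of the stem is an unrounded vowel (*te*, *osa*, *hidi*).
The last vowel of *jepe* is /e/, which is an unrounded vowel, so the suffix is -za, giving *jepeza*.
The last vowel of *atu* is /u/, which is a rounded vowel, so the suffix is -om, giving *atuom*.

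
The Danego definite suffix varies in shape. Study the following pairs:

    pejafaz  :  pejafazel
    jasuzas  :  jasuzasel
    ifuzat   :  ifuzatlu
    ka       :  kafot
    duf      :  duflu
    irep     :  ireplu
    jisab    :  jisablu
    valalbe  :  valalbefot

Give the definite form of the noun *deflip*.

Looking at the final sound of each stem: -el when the stem ends in a sibilant (*pejafaz*, *jasuzas*); -lu when the stem ends in a non-sibilant consonant (*ifuzat*, *duf*, *irep*, *jisab*); -fot when the stem ends in a vowel (*ka*, *valalbe*).
Since the final sound of *deflip* is /p/ (a non-sibilant consonant), it takes -lu, giving *defliplu*.

defliplu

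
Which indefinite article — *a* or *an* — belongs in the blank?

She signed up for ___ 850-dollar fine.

an

The indefinite article is chosen by the initial *sound* of the following word, not its spelling.
The number *850* is spoken "eight hundred …", beginning with /eɪt/ — a vowel sound.
So the article is *an*: She signed up for an 850-dollar fine.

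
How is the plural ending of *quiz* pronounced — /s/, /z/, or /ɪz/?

The stem *quiz* ends in a sibilant (/s, z, ʃ, ʒ, tʃ, dʒ/).
The plural suffix surfaces as /ɪz/ after sibilants, /s/ after other voiceless consonants, and /z/ after other voiced sounds.
So the plural -s on *quiz* is pronounced /ɪz/.

/ɪz/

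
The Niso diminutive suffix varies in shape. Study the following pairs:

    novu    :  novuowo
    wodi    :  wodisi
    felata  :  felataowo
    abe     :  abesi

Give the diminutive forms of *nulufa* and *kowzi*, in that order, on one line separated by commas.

nulufaowo, kowzisi

The pattern is front/back vowel harmony: -si when the last vowel of the stem is a front vowel (*wodi*, *abe*); -owo when the last vowel of the stem is a back vowel (*novu*, *felata*).
*nulufa*: last vowel = /a/, a back vowel → -owo → *nulufaowo*.
The last vowel of *kowzi* is /i/, which is a front vowel, so the suffix is -si, giving *kowzisi*.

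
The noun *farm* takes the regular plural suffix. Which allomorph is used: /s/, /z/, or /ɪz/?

/z/

The stem *farm* ends in a voiced non-sibilant sound.
The plural suffix surfaces as /ɪz/ after sibilants, /s/ after other voiceless consonants, and /z/ after other voiced sounds.
So the plural -s on *farm* is pronounced /z/.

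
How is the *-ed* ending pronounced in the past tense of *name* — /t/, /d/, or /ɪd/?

/d/

The stem *name* ends in a voiced sound other than /d/.
The -ed suffix is realized as /ɪd/ after /t, d/; as /t/ after other voiceless consonants; and as /d/ after other voiced sounds.
So -ed on *name* is pronounced /d/.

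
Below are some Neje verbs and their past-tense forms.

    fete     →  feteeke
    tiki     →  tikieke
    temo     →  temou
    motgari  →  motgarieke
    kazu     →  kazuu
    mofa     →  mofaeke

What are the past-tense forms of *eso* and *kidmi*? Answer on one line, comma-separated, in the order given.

The pattern is rounding harmony: -u when the last vowel of the stem is a rounded vowel (*temo*, *kazu*); -eke when the last vowel of the stem is an unrounded vowel (*fete*, *tiki*, *motgari*, *mofa*).
*eso*: last vowel = /o/, a rounded vowel → -u → *esou*.
Since the last vowel of *kidmi* is /i/ (an unrounded vowel), it takes -eke, giving *kidmieke*.

esou, kidmieke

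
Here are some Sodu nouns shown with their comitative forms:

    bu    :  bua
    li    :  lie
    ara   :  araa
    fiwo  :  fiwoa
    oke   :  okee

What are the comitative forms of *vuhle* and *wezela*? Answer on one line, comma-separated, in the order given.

The pattern is front/back vowel harmony: -e when the last vowel of the stem is a front vowel (*li*, *oke*); -a when the last vowel of the stem is a back vowel (*bu*, *ara*, *fiwo*).
*vuhle* — last vowel /e/ (a front vowel) → -e → *vuhlee*.
Since the last vowel of *wezela* is /a/ (a back vowel), it takes -a, giving *wezelaa*.

vuhlee, wezelaa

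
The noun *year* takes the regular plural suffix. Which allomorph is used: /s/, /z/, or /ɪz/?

The stem *year* ends in a voiced non-sibilant sound.
The plural suffix surfaces as /ɪz/ after sibilants, /s/ after other voiceless consonants, and /z/ after other voiced sounds.
So the plural -s on *year* is pronounced /z/.

/z/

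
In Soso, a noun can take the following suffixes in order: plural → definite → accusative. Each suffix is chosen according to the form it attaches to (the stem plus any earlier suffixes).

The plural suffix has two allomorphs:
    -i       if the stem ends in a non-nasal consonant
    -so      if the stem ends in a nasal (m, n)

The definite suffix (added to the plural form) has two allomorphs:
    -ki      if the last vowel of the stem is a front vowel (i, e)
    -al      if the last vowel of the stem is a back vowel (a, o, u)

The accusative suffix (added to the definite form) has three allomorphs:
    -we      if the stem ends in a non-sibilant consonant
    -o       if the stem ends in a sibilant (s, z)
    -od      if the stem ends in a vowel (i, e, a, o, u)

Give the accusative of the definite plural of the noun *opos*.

Since the final consonant of *opos* is /s/ (non-nasal), it takes -i, giving *oposi*.
Since the last vowel of the plural form *oposi* is /i/ (a front vowel), it takes -ki, giving *oposiki*.
The definite form *oposiki* — final sound /i/ (a vowel) → -od → *oposikiod*.

oposikiod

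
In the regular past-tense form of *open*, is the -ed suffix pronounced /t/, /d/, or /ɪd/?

The stem *open* ends in a voiced sound other than /d/.
The -ed suffix is realized as /ɪd/ after /t, d/; as /t/ after other voiceless consonants; and as /d/ after other voiced sounds.
So -ed on *open* is pronounced /d/.

/d/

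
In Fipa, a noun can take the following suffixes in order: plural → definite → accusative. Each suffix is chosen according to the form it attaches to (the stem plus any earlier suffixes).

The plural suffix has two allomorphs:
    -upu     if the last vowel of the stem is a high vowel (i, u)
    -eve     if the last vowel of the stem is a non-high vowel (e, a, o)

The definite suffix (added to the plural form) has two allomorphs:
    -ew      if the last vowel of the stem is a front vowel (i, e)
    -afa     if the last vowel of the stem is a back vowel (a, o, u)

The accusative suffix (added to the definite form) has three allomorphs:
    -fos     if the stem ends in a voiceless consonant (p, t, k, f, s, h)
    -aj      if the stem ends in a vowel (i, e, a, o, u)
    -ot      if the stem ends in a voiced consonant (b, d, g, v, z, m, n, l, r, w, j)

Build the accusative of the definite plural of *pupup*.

pupupupuafaaj

The last vowel of *pupup* is /u/, which is a high vowel, so the plural suffix is -upu, giving *pupupupu*.
Since the last vowel of the plural form *pupupupu* is /u/ (a back vowel), it takes -afa, giving *pupupupuafa*.
The definite form *pupupupuafa* — final sound /a/ (a vowel) → -aj → *pupupupuafaaj*.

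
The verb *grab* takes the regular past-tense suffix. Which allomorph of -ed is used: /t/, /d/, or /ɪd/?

/d/

The stem *grab* ends in a voiced sound other than /d/.
The -ed suffix is realized as /ɪd/ after /t, d/; as /t/ after other voiceless consonants; and as /d/ after other voiced sounds.
So -ed on *grab* is pronounced /d/.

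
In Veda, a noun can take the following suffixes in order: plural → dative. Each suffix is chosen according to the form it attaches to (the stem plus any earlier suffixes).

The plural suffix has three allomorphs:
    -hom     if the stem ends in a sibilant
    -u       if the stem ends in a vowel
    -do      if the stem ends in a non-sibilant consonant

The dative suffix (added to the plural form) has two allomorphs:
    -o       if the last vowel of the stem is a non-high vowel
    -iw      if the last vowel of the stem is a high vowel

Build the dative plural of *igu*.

iguuiw

The final sound of *igu* is /u/, which is a vowel, so the plural suffix is -u, giving *iguu*.
Since the last vowel of the plural form *iguu* is /u/ (a high vowel), it takes -iw, giving *iguuiw*.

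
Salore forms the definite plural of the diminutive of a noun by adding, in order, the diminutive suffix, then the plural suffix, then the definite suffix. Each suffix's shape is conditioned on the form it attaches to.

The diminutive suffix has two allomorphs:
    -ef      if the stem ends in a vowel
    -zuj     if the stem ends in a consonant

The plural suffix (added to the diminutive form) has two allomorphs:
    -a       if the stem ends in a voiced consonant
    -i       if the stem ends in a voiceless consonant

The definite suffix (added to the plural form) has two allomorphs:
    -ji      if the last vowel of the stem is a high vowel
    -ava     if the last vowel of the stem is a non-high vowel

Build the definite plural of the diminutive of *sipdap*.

sipdapzujaava

Since the final sound of *sipdap* is /p/ (a consonant), it takes -zuj, giving *sipdapzuj*.
Since the final consonant of the diminutive form *sipdapzuj* is /j/ (voiced), it takes -a, giving *sipdapzuja*.
The last vowel of the plural form *sipdapzuja* is /a/, which is a non-high vowel, so the definite suffix is -ava, giving *sipdapzujaava*.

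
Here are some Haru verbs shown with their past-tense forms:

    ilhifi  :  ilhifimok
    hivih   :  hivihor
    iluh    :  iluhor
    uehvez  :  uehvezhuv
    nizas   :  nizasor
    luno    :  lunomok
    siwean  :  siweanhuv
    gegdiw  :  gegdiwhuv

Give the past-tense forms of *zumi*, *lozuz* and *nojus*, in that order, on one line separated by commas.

The alternation tracks the final sound of the stem — -or when the stem ends in a voiceless consonant (*hivih*, *iluh*, *nizas*); -huv when the stem ends in a voiced consonant (*uehvez*, *siwean*, *gegdiw*); -mok when the stem ends in a vowel (*ilhifi*, *luno*).
The final sound of *zumi* is /i/, which is a vowel, so the suffix is -mok, giving *zumimok*.
Since the final sound of *lozuz* is /z/ (a voiced consonant), it takes -huv, giving *lozuzhuv*.
*nojus*: final sound = /s/, a voiceless consonant → -or → *nojusor*.

zumimok, lozuzhuv, nojusor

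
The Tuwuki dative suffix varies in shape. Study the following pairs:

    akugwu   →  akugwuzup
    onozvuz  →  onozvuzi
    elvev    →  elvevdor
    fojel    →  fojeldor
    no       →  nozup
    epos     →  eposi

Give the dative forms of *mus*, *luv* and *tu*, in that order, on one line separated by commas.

The pattern is sibilance of the final sound: -i when the stem ends in a sibilant (*onozvuz*, *epos*); -dor when the stem ends in a non-sibilant consonant (*elvev*, *fojel*); -zup when the stem ends in a vowel (*akugwu*, *no*).
*mus*: final sound = /s/, a sibilant → -i → *musi*.
*luv* — final sound /v/ (a non-sibilant consonant) → -dor → *luvdor*.
The final sound of *tu* is /u/, which is a vowel, so the suffix is -zup, giving *tuzup*.

musi, luvdor, tuzup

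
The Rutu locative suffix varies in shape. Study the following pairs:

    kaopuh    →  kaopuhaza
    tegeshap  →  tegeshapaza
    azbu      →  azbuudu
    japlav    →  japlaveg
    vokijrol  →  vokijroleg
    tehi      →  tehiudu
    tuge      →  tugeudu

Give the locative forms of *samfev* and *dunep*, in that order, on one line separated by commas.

The suffix is conditioned by the final sound: -aza when the stem ends in a voiceless consonant (*kaopuh*, *tegeshap*); -eg when the stem ends in a voiced consonant (*japlav*, *vokijrol*); -udu when the stem ends in a vowel (*azbu*, *tehi*, *tuge*).
The final sound of *samfev* is /v/, which is a voiced consonant, so the suffix is -eg, giving *samfeveg*.
The final sound of *dunep* is /p/, which is a voiceless consonant, so the suffix is -aza, giving *dunepaza*.

samfeveg, dunepaza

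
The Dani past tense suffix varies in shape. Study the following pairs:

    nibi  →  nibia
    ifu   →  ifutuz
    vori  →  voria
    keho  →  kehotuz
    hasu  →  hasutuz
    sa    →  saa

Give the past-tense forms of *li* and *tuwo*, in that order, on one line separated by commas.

lia, tuwotuz

The alternation tracks the last vowel of the stem — -tuz when the last vowel of the stem is a rounded vowel (*ifu*, *keho*, *hasu*); -a when the last vowel of the stem is an unrounded vowel (*nibi*, *vori*, *sa*).
Since the last vowel of *li* is /i/ (an unrounded vowel), it takes -a, giving *lia*.
Since the last vowel of *tuwo* is /o/ (a rounded vowel), it takes -tuz, giving *tuwotuz*.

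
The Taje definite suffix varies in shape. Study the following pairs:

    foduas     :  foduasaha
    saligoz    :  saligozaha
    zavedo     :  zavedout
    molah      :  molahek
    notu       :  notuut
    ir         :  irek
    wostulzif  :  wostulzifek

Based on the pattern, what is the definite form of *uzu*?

uzuut

Looking at the final sound of each stem: -aha when the stem ends in a sibilant (*foduas*, *saligoz*); -ek when the stem ends in a non-sibilant consonant (*molah*, *ir*, *wostulzif*); -ut when the stem ends in a vowel (*zavedo*, *notu*).
The final sound of *uzu* is /u/, which is a vowel, so the suffix is -ut, giving *uzuut*.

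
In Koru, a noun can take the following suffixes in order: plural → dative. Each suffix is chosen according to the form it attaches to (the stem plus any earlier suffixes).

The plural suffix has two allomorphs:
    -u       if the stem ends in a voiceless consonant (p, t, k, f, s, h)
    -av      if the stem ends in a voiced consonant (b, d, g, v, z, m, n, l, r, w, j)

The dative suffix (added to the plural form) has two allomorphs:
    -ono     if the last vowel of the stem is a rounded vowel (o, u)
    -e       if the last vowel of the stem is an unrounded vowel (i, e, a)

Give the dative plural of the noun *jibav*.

Since the final consonant of *jibav* is /v/ (voiced), it takes -av, giving *jibavav*.
The plural form *jibavav* — last vowel /a/ (an unrounded vowel) → -e → *jibavave*.

jibavave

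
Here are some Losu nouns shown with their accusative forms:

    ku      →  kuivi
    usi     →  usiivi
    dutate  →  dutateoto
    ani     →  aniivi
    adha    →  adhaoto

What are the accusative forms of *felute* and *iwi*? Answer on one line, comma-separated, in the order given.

feluteoto, iwiivi

Looking at the last vowel of each stem: -ivi when the last vowel of the stem is a high vowel (*ku*, *usi*, *ani*); -oto when the last vowel of the stem is a non-high vowel (*dutate*, *adha*).
Since the last vowel of *felute* is /e/ (a non-high vowel), it takes -oto, giving *feluteoto*.
The last vowel of *iwi* is /i/, which is a high vowel, so the suffix is -ivi, giving *iwiivi*.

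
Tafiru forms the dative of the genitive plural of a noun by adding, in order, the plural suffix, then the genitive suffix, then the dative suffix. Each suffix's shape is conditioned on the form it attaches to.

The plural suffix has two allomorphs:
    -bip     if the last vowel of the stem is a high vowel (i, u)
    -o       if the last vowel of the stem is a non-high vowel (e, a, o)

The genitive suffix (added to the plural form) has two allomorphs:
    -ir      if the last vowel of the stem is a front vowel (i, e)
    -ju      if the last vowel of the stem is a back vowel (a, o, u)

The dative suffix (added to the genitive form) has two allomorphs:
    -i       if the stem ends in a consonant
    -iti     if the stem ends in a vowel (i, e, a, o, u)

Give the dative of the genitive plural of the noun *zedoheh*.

*zedoheh*: last vowel = /e/, a non-high vowel → -o → *zedoheho*.
The plural form *zedoheho*: last vowel = /o/, a back vowel → -ju → *zedohehoju*.
Since the final sound of the genitive form *zedohehoju* is /u/ (a vowel), it takes -iti, giving *zedohehojuiti*.

zedohehojuiti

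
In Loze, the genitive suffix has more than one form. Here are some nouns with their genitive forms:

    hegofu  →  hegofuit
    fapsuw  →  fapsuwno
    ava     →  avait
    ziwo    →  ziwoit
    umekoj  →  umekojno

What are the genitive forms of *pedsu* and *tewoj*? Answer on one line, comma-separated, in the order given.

pedsuit, tewojno

The alternation tracks the final sound of the stem — -no when the stem ends in a consonant (*fapsuw*, *umekoj*); -it when the stem ends in a vowel (*hegofu*, *ava*, *ziwo*).
Since the final sound of *pedsu* is /u/ (a vowel), it takes -it, giving *pedsuit*.
The final sound of *tewoj* is /j/, which is a consonant, so the suffix is -no, giving *tewojno*.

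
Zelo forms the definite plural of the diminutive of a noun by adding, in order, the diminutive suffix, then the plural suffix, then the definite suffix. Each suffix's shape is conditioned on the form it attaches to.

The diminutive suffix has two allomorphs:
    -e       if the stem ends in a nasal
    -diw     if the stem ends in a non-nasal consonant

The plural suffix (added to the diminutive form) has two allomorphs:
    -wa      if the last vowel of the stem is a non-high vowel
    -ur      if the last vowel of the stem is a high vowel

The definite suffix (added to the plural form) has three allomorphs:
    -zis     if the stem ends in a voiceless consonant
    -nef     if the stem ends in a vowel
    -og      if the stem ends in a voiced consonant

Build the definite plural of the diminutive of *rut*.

rutdiwurog

*rut* — final consonant /t/ (non-nasal) → -diw → *rutdiw*.
The diminutive form *rutdiw* — last vowel /i/ (a high vowel) → -ur → *rutdiwur*.
The final sound of the plural form *rutdiwur* is /r/, which is a voiced consonant, so the definite suffix is -og, giving *rutdiwurog*.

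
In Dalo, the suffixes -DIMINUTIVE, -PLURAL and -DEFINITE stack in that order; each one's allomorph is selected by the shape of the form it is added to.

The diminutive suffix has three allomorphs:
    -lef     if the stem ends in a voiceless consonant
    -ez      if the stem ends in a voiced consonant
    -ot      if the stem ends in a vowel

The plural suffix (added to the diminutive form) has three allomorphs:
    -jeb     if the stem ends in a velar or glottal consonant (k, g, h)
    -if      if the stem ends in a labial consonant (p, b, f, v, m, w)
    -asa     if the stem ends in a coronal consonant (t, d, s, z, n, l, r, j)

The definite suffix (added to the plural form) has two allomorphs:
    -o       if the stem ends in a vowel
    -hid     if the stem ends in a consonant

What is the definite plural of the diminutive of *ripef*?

The final sound of *ripef* is /f/, which is a voiceless consonant, so the diminutive suffix is -lef, giving *ripeflef*.
The diminutive form *ripeflef*: final consonant = /f/, labial → -if → *ripeflefif*.
Since the final sound of the plural form *ripeflefif* is /f/ (a consonant), it takes -hid, giving *ripeflefifhid*.

ripeflefifhid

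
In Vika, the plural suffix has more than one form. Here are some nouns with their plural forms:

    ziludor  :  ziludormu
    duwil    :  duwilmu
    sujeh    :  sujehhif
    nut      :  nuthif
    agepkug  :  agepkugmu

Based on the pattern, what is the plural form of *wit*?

The suffix is conditioned by the final consonant: -hif when the stem ends in a voiceless consonant (*sujeh*, *nut*); -mu when the stem ends in a voiced consonant (*ziludor*, *duwil*, *agepkug*).
*wit*: final consonant = /t/, voiceless → -hif → *withif*.

withif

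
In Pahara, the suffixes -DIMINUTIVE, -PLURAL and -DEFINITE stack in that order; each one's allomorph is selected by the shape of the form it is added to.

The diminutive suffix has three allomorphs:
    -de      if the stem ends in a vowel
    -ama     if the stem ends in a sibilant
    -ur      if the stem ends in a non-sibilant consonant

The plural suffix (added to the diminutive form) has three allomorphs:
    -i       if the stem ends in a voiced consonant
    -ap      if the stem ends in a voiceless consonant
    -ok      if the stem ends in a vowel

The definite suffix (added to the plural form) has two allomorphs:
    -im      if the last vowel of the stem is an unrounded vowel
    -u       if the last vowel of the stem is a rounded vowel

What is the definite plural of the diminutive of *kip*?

Since the final sound of *kip* is /p/ (a non-sibilant consonant), it takes -ur, giving *kipur*.
The final sound of the diminutive form *kipur* is /r/, which is a voiced consonant, so the plural suffix is -i, giving *kipuri*.
The plural form *kipuri*: last vowel = /i/, an unrounded vowel → -im → *kipuriim*.

kipuriim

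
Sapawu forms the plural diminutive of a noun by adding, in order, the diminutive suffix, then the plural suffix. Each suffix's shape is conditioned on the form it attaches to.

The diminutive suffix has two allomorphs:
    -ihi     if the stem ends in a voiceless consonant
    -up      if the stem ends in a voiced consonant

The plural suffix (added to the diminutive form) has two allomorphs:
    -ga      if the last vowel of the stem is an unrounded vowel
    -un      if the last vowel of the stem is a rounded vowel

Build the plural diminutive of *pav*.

pavupun

*pav* — final consonant /v/ (voiced) → -up → *pavup*.
The diminutive form *pavup*: last vowel = /u/, a rounded vowel → -un → *pavupun*.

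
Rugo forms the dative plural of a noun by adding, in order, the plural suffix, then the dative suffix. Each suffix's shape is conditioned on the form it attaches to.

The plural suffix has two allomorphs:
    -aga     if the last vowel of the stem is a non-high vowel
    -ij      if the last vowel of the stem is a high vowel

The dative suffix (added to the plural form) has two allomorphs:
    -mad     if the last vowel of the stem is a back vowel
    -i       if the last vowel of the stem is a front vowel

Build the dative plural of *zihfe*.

zihfeagamad

*zihfe*: last vowel = /e/, a non-high vowel → -aga → *zihfeaga*.
The plural form *zihfeaga* — last vowel /a/ (a back vowel) → -mad → *zihfeagamad*.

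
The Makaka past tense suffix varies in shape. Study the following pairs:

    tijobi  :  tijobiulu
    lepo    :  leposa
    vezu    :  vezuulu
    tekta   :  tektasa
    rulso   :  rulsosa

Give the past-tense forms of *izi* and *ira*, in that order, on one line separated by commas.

iziulu, irasa

The alternation tracks the last vowel of the stem — -ulu when the last vowel of the stem is a high vowel (*tijobi*, *vezu*); -sa when the last vowel of the stem is a non-high vowel (*lepo*, *tekta*, *rulso*).
*izi*: last vowel = /i/, a high vowel → -ulu → *iziulu*.
*ira* — last vowel /a/ (a non-high vowel) → -sa → *irasa*.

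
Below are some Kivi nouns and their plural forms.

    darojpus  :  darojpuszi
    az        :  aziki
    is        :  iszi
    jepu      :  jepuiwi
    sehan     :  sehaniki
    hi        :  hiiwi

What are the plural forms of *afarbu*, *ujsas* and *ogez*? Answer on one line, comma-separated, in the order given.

The alternation tracks the final sound of the stem — -zi when the stem ends in a voiceless consonant (*darojpus*, *is*); -iki when the stem ends in a voiced consonant (*az*, *sehan*); -iwi when the stem ends in a vowel (*jepu*, *hi*).
Since the final sound of *afarbu* is /u/ (a vowel), it takes -iwi, giving *afarbuiwi*.
Since the final sound of *ujsas* is /s/ (a voiceless consonant), it takes -zi, giving *ujsaszi*.
Since the final sound of *ogez* is /z/ (a voiced consonant), it takes -iki, giving *ogeziki*.

afarbuiwi, ujsaszi, ogeziki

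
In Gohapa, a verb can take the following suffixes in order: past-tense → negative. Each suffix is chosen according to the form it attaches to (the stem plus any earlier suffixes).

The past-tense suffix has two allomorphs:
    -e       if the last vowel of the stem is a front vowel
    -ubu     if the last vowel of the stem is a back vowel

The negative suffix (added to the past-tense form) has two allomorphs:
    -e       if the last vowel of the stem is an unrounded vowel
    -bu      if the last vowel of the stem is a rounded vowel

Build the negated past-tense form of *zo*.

zoububu

*zo* — last vowel /o/ (a back vowel) → -ubu → *zoubu*.
The past-tense form *zoubu*: last vowel = /u/, a rounded vowel → -bu → *zoububu*.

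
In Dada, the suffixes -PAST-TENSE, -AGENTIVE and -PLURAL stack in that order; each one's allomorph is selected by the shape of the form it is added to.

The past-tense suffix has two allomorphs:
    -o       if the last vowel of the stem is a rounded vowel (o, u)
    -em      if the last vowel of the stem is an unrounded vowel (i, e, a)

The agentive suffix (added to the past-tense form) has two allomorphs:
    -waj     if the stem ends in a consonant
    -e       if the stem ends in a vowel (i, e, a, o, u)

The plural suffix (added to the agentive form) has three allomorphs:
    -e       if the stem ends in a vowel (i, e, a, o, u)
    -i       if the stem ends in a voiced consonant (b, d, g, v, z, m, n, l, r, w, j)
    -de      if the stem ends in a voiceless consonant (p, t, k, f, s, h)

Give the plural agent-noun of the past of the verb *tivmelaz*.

tivmelazemwaji

Since the last vowel of *tivmelaz* is /a/ (an unrounded vowel), it takes -em, giving *tivmelazem*.
Since the final sound of the past-tense form *tivmelazem* is /m/ (a consonant), it takes -waj, giving *tivmelazemwaj*.
The agentive form *tivmelazemwaj* — final sound /j/ (a voiced consonant) → -i → *tivmelazemwaji*.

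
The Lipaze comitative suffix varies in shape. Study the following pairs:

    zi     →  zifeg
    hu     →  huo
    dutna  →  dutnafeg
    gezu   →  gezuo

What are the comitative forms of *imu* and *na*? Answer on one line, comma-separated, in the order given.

imuo, nafeg

The suffix is conditioned by the last vowel: -o when the last vowel of the stem is a rounded vowel (*hu*, *gezu*); -feg when the last vowel of the stem is an unrounded vowel (*zi*, *dutna*).
The last vowel of *imu* is /u/, which is a rounded vowel, so the suffix is -o, giving *imuo*.
Since the last vowel of *na* is /a/ (an unrounded vowel), it takes -feg, giving *nafeg*.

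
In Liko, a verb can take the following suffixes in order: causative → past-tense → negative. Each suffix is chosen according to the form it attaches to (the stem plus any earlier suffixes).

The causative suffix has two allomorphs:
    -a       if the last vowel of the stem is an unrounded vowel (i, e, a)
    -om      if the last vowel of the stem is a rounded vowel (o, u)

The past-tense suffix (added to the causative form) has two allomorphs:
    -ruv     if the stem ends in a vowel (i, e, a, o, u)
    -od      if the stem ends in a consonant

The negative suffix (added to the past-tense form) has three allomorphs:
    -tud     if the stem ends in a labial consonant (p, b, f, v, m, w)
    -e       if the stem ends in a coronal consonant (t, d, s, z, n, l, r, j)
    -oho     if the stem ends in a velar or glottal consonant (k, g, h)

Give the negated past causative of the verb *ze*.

zearuvtud

Since the last vowel of *ze* is /e/ (an unrounded vowel), it takes -a, giving *zea*.
The final sound of the causative form *zea* is /a/, which is a vowel, so the past-tense suffix is -ruv, giving *zearuv*.
The past-tense form *zearuv*: final consonant = /v/, labial → -tud → *zearuvtud*.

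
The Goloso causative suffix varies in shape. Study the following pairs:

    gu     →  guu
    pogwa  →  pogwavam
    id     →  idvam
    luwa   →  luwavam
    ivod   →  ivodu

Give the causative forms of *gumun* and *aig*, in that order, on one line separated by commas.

The pattern is rounding harmony: -u when the last vowel of the stem is a rounded vowel (*gu*, *ivod*); -vam when the last vowel of the stem is an unrounded vowel (*pogwa*, *id*, *luwa*).
*gumun*: last vowel = /u/, a rounded vowel → -u → *gumunu*.
The last vowel of *aig* is /i/, which is an unrounded vowel, so the suffix is -vam, giving *aigvam*.

gumunu, aigvam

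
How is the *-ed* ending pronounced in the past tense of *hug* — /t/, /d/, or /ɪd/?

The stem *hug* ends in a voiced sound other than /d/.
The -ed suffix is realized as /ɪd/ after /t, d/; as /t/ after other voiceless consonants; and as /d/ after other voiced sounds.
So -ed on *hug* is pronounced /d/.

/d/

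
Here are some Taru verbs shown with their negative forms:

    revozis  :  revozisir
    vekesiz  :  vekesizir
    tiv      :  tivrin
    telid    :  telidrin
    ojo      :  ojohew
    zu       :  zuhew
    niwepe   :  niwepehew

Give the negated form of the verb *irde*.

Looking at the final sound of each stem: -ir when the stem ends in a sibilant (*revozis*, *vekesiz*); -rin when the stem ends in a non-sibilant consonant (*tiv*, *telid*); -hew when the stem ends in a vowel (*ojo*, *zu*, *niwepe*).
The final sound of *irde* is /e/, which is a vowel, so the suffix is -hew, giving *irdehew*.

irdehew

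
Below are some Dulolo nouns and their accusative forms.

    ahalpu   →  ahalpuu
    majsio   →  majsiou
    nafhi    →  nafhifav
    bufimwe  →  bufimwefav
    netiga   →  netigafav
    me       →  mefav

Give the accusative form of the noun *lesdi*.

lesdifav

The suffix is conditioned by the last vowel: -u when the last vowel of the stem is a rounded vowel (*ahalpu*, *majsio*); -fav when the last vowel of the stem is an unrounded vowel (*nafhi*, *bufimwe*, *netiga*, *me*).
*lesdi* — last vowel /i/ (an unrounded vowel) → -fav → *lesdifav*.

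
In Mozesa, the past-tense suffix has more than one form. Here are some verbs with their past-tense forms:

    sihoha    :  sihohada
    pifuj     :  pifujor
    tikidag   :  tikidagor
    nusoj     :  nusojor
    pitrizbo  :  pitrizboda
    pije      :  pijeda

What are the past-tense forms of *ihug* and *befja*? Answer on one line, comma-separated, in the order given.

The alternation tracks the final sound of the stem — -or when the stem ends in a consonant (*pifuj*, *tikidag*, *nusoj*); -da when the stem ends in a vowel (*sihoha*, *pitrizbo*, *pije*).
Since the final sound of *ihug* is /g/ (a consonant), it takes -or, giving *ihugor*.
*befja* — final sound /a/ (a vowel) → -da → *befjada*.

ihugor, befjada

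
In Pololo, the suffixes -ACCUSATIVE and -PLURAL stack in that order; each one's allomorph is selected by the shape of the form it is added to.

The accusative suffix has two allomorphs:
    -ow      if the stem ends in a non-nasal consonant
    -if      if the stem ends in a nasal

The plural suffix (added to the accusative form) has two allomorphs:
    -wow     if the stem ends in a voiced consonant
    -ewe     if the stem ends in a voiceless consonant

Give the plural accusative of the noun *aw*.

*aw* — final consonant /w/ (non-nasal) → -ow → *awow*.
The accusative form *awow*: final consonant = /w/, voiced → -wow → *awowwow*.

awowwow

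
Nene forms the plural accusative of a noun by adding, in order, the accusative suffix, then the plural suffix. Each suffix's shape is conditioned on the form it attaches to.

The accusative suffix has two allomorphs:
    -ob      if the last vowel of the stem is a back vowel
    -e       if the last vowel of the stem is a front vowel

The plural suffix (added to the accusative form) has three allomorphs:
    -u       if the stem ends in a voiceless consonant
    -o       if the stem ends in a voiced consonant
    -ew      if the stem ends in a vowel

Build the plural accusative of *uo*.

uoobo

*uo* — last vowel /o/ (a back vowel) → -ob → *uoob*.
The accusative form *uoob* — final sound /b/ (a voiced consonant) → -o → *uoobo*.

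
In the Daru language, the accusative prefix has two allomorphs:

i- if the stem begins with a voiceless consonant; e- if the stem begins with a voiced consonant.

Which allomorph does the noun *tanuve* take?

i-

*tanuve*: first consonant = /t/, voiceless → i-.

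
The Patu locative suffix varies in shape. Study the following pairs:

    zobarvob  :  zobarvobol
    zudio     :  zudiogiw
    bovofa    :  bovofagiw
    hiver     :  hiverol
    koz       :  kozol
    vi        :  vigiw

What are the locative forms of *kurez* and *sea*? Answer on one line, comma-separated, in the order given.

The pattern is consonant vs. vowel: -ol when the stem ends in a consonant (*zobarvob*, *hiver*, *koz*); -giw when the stem ends in a vowel (*zudio*, *bovofa*, *vi*).
Since the final sound of *kurez* is /z/ (a consonant), it takes -ol, giving *kurezol*.
The final sound of *sea* is /a/, which is a vowel, so the suffix is -giw, giving *seagiw*.

kurezol, seagiw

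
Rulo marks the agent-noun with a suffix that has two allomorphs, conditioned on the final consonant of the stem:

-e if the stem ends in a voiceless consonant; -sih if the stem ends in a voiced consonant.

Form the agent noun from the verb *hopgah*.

hopgahe

Since the final consonant of *hopgah* is /h/ (voiceless), it takes -e, giving *hopgahe*.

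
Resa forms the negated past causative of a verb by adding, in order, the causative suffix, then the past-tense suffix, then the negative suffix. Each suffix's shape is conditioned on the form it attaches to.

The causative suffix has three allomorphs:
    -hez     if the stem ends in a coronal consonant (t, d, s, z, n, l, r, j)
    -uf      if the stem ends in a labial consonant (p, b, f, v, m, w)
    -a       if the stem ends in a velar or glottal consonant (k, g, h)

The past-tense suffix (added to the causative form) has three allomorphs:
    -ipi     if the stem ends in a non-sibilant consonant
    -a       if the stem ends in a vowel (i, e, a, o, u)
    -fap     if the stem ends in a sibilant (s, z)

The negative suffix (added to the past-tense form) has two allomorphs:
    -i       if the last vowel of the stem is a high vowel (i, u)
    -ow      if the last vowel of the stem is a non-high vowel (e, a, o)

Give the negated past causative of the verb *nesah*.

*nesah*: final consonant = /h/, velar/glottal → -a → *nesaha*.
Since the final sound of the causative form *nesaha* is /a/ (a vowel), it takes -a, giving *nesahaa*.
The past-tense form *nesahaa* — last vowel /a/ (a non-high vowel) → -ow → *nesahaaow*.

nesahaaow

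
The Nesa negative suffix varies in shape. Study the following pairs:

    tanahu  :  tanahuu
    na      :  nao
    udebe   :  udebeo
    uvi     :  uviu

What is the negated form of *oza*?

The alternation tracks the last vowel of the stem — -u when the last vowel of the stem is a high vowel (*tanahu*, *uvi*); -o when the last vowel of the stem is a non-high vowel (*na*, *udebe*).
Since the last vowel of *oza* is /a/ (a non-high vowel), it takes -o, giving *ozao*.

ozao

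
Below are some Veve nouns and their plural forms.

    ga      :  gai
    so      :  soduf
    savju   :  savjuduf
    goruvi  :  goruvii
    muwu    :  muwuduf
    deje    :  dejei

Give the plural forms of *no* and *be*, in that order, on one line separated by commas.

The pattern is rounding harmony: -duf when the last vowel of the stem is a rounded vowel (*so*, *savju*, *muwu*); -i when the last vowel of the stem is an unrounded vowel (*ga*, *goruvi*, *deje*).
*no*: last vowel = /o/, a rounded vowel → -duf → *noduf*.
The last vowel of *be* is /e/, which is an unrounded vowel, so the suffix is -i, giving *bei*.

noduf, bei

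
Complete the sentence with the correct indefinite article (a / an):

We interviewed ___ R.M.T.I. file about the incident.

The indefinite article is chosen by the initial *sound* of the following word, not its spelling.
The initialism *R.M.T.I.* is read letter by letter; the first letter, R, is pronounced /ɑr/, which begins with a vowel sound.
So the article is *an*: We interviewed an R.M.T.I. file about the incident.

an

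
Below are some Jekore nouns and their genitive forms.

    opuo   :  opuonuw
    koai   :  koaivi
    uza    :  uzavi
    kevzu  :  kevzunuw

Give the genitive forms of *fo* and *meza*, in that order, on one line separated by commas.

Looking at the last vowel of each stem: -nuw when the last vowel of the stem is a rounded vowel (*opuo*, *kevzu*); -vi when the last vowel of the stem is an unrounded vowel (*koai*, *uza*).
The last vowel of *fo* is /o/, which is a rounded vowel, so the suffix is -nuw, giving *fonuw*.
*meza*: last vowel = /a/, an unrounded vowel → -vi → *mezavi*.

fonuw, mezavi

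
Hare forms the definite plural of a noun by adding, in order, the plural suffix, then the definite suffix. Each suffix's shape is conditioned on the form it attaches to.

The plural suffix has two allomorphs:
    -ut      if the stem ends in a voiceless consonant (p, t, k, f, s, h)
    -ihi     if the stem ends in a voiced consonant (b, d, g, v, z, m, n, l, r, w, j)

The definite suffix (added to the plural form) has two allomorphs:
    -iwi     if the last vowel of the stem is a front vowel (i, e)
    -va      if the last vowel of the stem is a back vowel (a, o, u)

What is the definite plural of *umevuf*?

umevufutva

*umevuf* — final consonant /f/ (voiceless) → -ut → *umevufut*.
Since the last vowel of the plural form *umevufut* is /u/ (a back vowel), it takes -va, giving *umevufutva*.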